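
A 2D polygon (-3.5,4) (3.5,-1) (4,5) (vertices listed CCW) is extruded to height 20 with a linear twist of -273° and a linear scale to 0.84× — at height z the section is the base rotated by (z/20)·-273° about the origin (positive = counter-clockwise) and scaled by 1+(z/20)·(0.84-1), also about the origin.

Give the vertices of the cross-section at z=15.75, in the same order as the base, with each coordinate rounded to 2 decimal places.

t = z/height = 15.75/20 = 0.7875
s = 1 + (scale-1)·z/height = 1 + (0.84-1)·15.75/20 = 0.874000
θ = twist·z/height = -273°·15.75/20 = -214.9875° = -3.752240 rad
cos θ = -0.819277, sin θ = 0.573398 (intermediates below are computed at full precision and shown rounded to 5 d.p.)
v1: (-3.5,4) → rotate → (0.57388,-5.28400) → ×s → (0.50157,-4.61822) → (0.50,-4.62)
v2: (3.5,-1) → rotate → (-2.29407,2.82617) → ×s → (-2.00502,2.47007) → (-2.01,2.47)
v3: (4,5) → rotate → (-6.14410,-1.80279) → ×s → (-5.36994,-1.57564) → (-5.37,-1.58)

Cross-section at z=15.75: (0.50,-4.62) (-2.01,2.47) (-5.37,-1.58)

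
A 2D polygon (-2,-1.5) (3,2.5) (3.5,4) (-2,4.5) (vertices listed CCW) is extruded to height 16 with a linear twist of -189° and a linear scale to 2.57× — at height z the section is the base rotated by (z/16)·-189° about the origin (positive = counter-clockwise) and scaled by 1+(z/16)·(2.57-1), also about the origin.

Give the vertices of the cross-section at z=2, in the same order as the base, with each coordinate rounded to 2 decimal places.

Cross-section at z=2: (-2.91,-0.69) (4.49,1.30) (5.75,2.71) (-0.03,5.89)

t = z/height = 2/16 = 0.125
s = 1 + (scale-1)·z/height = 1 + (2.57-1)·2/16 = 1.196250
θ = twist·z/height = -189°·2/16 = -23.6250° = -0.412334 rad
cos θ = 0.916188, sin θ = -0.400749 (intermediates below are computed at full precision and shown rounded to 5 d.p.)
v1: (-2,-1.5) → rotate → (-2.43350,-0.57278) → ×s → (-2.91107,-0.68519) → (-2.91,-0.69)
v2: (3,2.5) → rotate → (3.75044,1.08822) → ×s → (4.48646,1.30179) → (4.49,1.30)
v3: (3.5,4) → rotate → (4.80965,2.26213) → ×s → (5.75355,2.70607) → (5.75,2.71)
v4: (-2,4.5) → rotate → (-0.02901,4.92434) → ×s → (-0.03470,5.89075) → (-0.03,5.89)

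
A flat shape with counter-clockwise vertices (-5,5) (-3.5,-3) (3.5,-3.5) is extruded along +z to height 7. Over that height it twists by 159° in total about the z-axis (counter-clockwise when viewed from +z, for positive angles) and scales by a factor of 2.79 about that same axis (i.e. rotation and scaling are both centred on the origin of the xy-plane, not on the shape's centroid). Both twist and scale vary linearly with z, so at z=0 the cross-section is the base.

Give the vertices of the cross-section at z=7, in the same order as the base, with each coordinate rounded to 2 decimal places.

t = z/height = 7/7 = 1
s = 1 + (scale-1)·z/height = 1 + (2.79-1)·7/7 = 2.790000
θ = twist·z/height = 159°·7/7 = 159.0000° = 2.775074 rad
cos θ = -0.933580, sin θ = 0.358368 (intermediates below are computed at full precision and shown rounded to 5 d.p.)
v1: (-5,5) → rotate → (2.87606,-6.45974) → ×s → (8.02421,-18.02268) → (8.02,-18.02)
v2: (-3.5,-3) → rotate → (4.34264,1.54645) → ×s → (12.11595,4.31461) → (12.12,4.31)
v3: (3.5,-3.5) → rotate → (-2.01324,4.52182) → ×s → (-5.61695,12.61588) → (-5.62,12.62)

Cross-section at z=7: (8.02,-18.02) (12.12,4.31) (-5.62,12.62)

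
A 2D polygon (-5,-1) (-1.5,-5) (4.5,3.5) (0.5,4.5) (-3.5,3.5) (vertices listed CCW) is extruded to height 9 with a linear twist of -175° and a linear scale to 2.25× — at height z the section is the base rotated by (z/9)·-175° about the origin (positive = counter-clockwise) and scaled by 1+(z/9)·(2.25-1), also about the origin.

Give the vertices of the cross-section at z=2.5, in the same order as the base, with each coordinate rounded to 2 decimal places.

Cross-section at z=2.5: (-5.46,4.16) (-6.39,-2.94) (7.55,-1.43) (4.99,3.50) (0.42,6.66)

t = z/height = 2.5/9 = 0.277778
s = 1 + (scale-1)·z/height = 1 + (2.25-1)·2.5/9 = 1.347222
θ = twist·z/height = -175°·2.5/9 = -48.6111° = -0.848424 rad
cos θ = 0.661166, sin θ = -0.750239 (intermediates below are computed at full precision and shown rounded to 5 d.p.)
v1: (-5,-1) → rotate → (-4.05607,3.09003) → ×s → (-5.46443,4.16296) → (-5.46,4.16)
v2: (-1.5,-5) → rotate → (-4.74295,-2.18047) → ×s → (-6.38980,-2.93758) → (-6.39,-2.94)
v3: (4.5,3.5) → rotate → (5.60109,-1.06199) → ×s → (7.54591,-1.43074) → (7.55,-1.43)
v4: (0.5,4.5) → rotate → (3.70666,2.60013) → ×s → (4.99369,3.50295) → (4.99,3.50)
v5: (-3.5,3.5) → rotate → (0.31176,4.93992) → ×s → (0.42000,6.65517) → (0.42,6.66)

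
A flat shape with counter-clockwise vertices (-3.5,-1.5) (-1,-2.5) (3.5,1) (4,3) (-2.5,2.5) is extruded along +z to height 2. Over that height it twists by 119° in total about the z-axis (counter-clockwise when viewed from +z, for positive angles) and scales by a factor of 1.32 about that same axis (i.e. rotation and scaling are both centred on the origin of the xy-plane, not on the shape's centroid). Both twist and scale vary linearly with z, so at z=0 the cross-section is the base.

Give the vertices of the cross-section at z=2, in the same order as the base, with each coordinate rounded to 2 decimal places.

t = z/height = 2/2 = 1
s = 1 + (scale-1)·z/height = 1 + (1.32-1)·2/2 = 1.320000
θ = twist·z/height = 119°·2/2 = 119.0000° = 2.076942 rad
cos θ = -0.484810, sin θ = 0.874620 (intermediates below are computed at full precision and shown rounded to 5 d.p.)
v1: (-3.5,-1.5) → rotate → (3.00876,-2.33395) → ×s → (3.97157,-3.08082) → (3.97,-3.08)
v2: (-1,-2.5) → rotate → (2.67136,0.33740) → ×s → (3.52619,0.44537) → (3.53,0.45)
v3: (3.5,1) → rotate → (-2.57145,2.57636) → ×s → (-3.39432,3.40079) → (-3.39,3.40)
v4: (4,3) → rotate → (-4.56310,2.04405) → ×s → (-6.02329,2.69815) → (-6.02,2.70)
v5: (-2.5,2.5) → rotate → (-0.97453,-3.39857) → ×s → (-1.28637,-4.48612) → (-1.29,-4.49)

Cross-section at z=2: (3.97,-3.08) (3.53,0.45) (-3.39,3.40) (-6.02,2.70) (-1.29,-4.49)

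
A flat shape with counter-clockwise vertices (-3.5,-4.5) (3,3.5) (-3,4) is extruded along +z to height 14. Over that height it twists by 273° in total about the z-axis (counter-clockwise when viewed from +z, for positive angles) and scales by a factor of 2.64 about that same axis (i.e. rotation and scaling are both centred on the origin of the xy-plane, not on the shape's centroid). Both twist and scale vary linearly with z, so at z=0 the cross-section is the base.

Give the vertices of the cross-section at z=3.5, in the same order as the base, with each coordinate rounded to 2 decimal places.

Cross-section at z=3.5: (4.06,-6.93) (-3.02,5.76) (-6.81,-1.84)

t = z/height = 3.5/14 = 0.25
s = 1 + (scale-1)·z/height = 1 + (2.64-1)·3.5/14 = 1.410000
θ = twist·z/height = 273°·3.5/14 = 68.2500° = 1.191187 rad
cos θ = 0.370557, sin θ = 0.928810 (intermediates below are computed at full precision and shown rounded to 5 d.p.)
v1: (-3.5,-4.5) → rotate → (2.88269,-4.91834) → ×s → (4.06460,-6.93486) → (4.06,-6.93)
v2: (3,3.5) → rotate → (-2.13916,4.08338) → ×s → (-3.01622,5.75757) → (-3.02,5.76)
v3: (-3,4) → rotate → (-4.82691,-1.30420) → ×s → (-6.80594,-1.83892) → (-6.81,-1.84)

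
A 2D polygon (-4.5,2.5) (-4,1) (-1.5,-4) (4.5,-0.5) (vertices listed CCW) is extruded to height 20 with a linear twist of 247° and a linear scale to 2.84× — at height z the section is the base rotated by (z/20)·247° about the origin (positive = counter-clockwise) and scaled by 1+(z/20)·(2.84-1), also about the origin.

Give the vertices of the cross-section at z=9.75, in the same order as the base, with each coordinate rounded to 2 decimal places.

Cross-section at z=9.75: (0.23,-9.76) (2.21,-7.50) (7.98,1.39) (-3.50,7.84)

t = z/height = 9.75/20 = 0.4875
s = 1 + (scale-1)·z/height = 1 + (2.84-1)·9.75/20 = 1.897000
θ = twist·z/height = 247°·9.75/20 = 120.4125° = 2.101595 rad
cos θ = -0.506222, sin θ = 0.862403 (intermediates below are computed at full precision and shown rounded to 5 d.p.)
v1: (-4.5,2.5) → rotate → (0.12199,-5.14637) → ×s → (0.23142,-9.76266) → (0.23,-9.76)
v2: (-4,1) → rotate → (1.16248,-3.95583) → ×s → (2.20523,-7.50422) → (2.21,-7.50)
v3: (-1.5,-4) → rotate → (4.20895,0.73128) → ×s → (7.98437,1.38724) → (7.98,1.39)
v4: (4.5,-0.5) → rotate → (-1.84680,4.13393) → ×s → (-3.50337,7.84206) → (-3.50,7.84)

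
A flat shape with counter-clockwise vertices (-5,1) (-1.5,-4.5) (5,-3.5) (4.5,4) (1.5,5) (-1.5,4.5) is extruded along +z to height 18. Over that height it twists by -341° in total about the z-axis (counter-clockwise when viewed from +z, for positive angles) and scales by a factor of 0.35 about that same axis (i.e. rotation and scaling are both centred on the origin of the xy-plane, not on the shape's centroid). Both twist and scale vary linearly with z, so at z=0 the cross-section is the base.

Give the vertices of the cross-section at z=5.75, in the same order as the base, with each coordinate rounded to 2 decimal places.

Cross-section at z=5.75: (2.03,3.49) (-2.99,2.28) (-3.91,-2.85) (1.84,-4.40) (3.36,-2.41) (3.76,-0.03)

t = z/height = 5.75/18 = 0.319444
s = 1 + (scale-1)·z/height = 1 + (0.35-1)·5.75/18 = 0.792361
θ = twist·z/height = -341°·5.75/18 = -108.9306° = -1.901197 rad
cos θ = -0.324422, sin θ = -0.945912 (intermediates below are computed at full precision and shown rounded to 5 d.p.)
v1: (-5,1) → rotate → (2.56802,4.40514) → ×s → (2.03480,3.49046) → (2.03,3.49)
v2: (-1.5,-4.5) → rotate → (-3.76997,2.87877) → ×s → (-2.98718,2.28102) → (-2.99,2.28)
v3: (5,-3.5) → rotate → (-4.93280,-3.59409) → ×s → (-3.90856,-2.84781) → (-3.91,-2.85)
v4: (4.5,4) → rotate → (2.32375,-5.55429) → ×s → (1.84125,-4.40101) → (1.84,-4.40)
v5: (1.5,5) → rotate → (4.24293,-3.04098) → ×s → (3.36193,-2.40955) → (3.36,-2.41)
v6: (-1.5,4.5) → rotate → (4.74324,-0.04103) → ×s → (3.75836,-0.03251) → (3.76,-0.03)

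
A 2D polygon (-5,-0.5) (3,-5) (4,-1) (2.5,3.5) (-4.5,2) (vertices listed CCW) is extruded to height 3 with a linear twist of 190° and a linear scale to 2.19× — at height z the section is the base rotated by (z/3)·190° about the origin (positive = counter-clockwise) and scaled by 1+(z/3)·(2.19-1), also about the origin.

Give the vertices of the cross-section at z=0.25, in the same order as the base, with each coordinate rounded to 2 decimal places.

t = z/height = 0.25/3 = 0.0833333
s = 1 + (scale-1)·z/height = 1 + (2.19-1)·0.25/3 = 1.099167
θ = twist·z/height = 190°·0.25/3 = 15.8333° = 0.276344 rad
cos θ = 0.962059, sin θ = 0.272840 (intermediates below are computed at full precision and shown rounded to 5 d.p.)
v1: (-5,-0.5) → rotate → (-4.67388,-1.84523) → ×s → (-5.13737,-2.02821) → (-5.14,-2.03)
v2: (3,-5) → rotate → (4.25038,-3.99178) → ×s → (4.67187,-4.38763) → (4.67,-4.39)
v3: (4,-1) → rotate → (4.12108,0.12930) → ×s → (4.52975,0.14212) → (4.53,0.14)
v4: (2.5,3.5) → rotate → (1.45021,4.04931) → ×s → (1.59402,4.45086) → (1.59,4.45)
v5: (-4.5,2) → rotate → (-4.87495,0.69634) → ×s → (-5.35838,0.76539) → (-5.36,0.77)

Cross-section at z=0.25: (-5.14,-2.03) (4.67,-4.39) (4.53,0.14) (1.59,4.45) (-5.36,0.77)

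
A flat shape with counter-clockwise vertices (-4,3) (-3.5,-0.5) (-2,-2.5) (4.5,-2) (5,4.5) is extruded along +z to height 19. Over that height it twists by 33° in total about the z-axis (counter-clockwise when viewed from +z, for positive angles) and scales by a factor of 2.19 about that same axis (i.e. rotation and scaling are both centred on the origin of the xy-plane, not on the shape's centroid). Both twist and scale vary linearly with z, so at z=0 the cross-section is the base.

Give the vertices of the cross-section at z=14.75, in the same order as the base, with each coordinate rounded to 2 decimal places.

Cross-section at z=14.75: (-9.43,1.88) (-5.66,-3.78) (-1.39,-6.00) (9.47,0.27) (4.93,11.97)

t = z/height = 14.75/19 = 0.776316
s = 1 + (scale-1)·z/height = 1 + (2.19-1)·14.75/19 = 1.923816
θ = twist·z/height = 33°·14.75/19 = 25.6184° = 0.447126 rad
cos θ = 0.901694, sin θ = 0.432376 (intermediates below are computed at full precision and shown rounded to 5 d.p.)
v1: (-4,3) → rotate → (-4.90390,0.97558) → ×s → (-9.43420,1.87683) → (-9.43,1.88)
v2: (-3.5,-0.5) → rotate → (-2.93974,-1.96416) → ×s → (-5.65552,-3.77869) → (-5.66,-3.78)
v3: (-2,-2.5) → rotate → (-0.72245,-3.11899) → ×s → (-1.38986,-6.00035) → (-1.39,-6.00)
v4: (4.5,-2) → rotate → (4.92237,0.14230) → ×s → (9.46974,0.27377) → (9.47,0.27)
v5: (5,4.5) → rotate → (2.56278,6.21950) → ×s → (4.93031,11.96517) → (4.93,11.97)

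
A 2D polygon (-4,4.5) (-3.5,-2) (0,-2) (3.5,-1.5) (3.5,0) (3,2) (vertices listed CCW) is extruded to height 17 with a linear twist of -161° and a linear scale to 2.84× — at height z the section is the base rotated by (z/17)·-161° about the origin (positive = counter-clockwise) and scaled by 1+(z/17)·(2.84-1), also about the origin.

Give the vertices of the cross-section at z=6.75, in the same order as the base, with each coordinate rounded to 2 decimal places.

t = z/height = 6.75/17 = 0.397059
s = 1 + (scale-1)·z/height = 1 + (2.84-1)·6.75/17 = 1.730588
θ = twist·z/height = -161°·6.75/17 = -63.9265° = -1.115727 rad
cos θ = 0.439524, sin θ = -0.898231 (intermediates below are computed at full precision and shown rounded to 5 d.p.)
v1: (-4,4.5) → rotate → (2.28394,5.57078) → ×s → (3.95256,9.64073) → (3.95,9.64)
v2: (-3.5,-2) → rotate → (-3.33480,2.26476) → ×s → (-5.77116,3.91937) → (-5.77,3.92)
v3: (0,-2) → rotate → (-1.79646,-0.87905) → ×s → (-3.10894,-1.52127) → (-3.11,-1.52)
v4: (3.5,-1.5) → rotate → (0.19099,-3.80309) → ×s → (0.33052,-6.58159) → (0.33,-6.58)
v5: (3.5,0) → rotate → (1.53833,-3.14381) → ×s → (2.66222,-5.44064) → (2.66,-5.44)
v6: (3,2) → rotate → (3.11503,-1.81564) → ×s → (5.39084,-3.14213) → (5.39,-3.14)

Cross-section at z=6.75: (3.95,9.64) (-5.77,3.92) (-3.11,-1.52) (0.33,-6.58) (2.66,-5.44) (5.39,-3.14)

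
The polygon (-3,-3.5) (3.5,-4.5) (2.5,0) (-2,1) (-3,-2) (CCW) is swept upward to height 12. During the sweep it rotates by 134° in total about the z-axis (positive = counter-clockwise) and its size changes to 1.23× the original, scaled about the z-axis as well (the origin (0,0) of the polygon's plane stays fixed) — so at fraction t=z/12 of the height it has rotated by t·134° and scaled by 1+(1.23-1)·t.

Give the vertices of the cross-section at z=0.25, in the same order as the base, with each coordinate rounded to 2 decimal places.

Cross-section at z=0.25: (-2.84,-3.66) (3.73,-4.34) (2.51,0.12) (-2.06,0.91) (-2.91,-2.15)

t = z/height = 0.25/12 = 0.0208333
s = 1 + (scale-1)·z/height = 1 + (1.23-1)·0.25/12 = 1.004792
θ = twist·z/height = 134°·0.25/12 = 2.7917° = 0.048724 rad
cos θ = 0.998813, sin θ = 0.048704 (intermediates below are computed at full precision and shown rounded to 5 d.p.)
v1: (-3,-3.5) → rotate → (-2.82597,-3.64196) → ×s → (-2.83952,-3.65941) → (-2.84,-3.66)
v2: (3.5,-4.5) → rotate → (3.71502,-4.32419) → ×s → (3.73282,-4.34491) → (3.73,-4.34)
v3: (2.5,0) → rotate → (2.49703,0.12176) → ×s → (2.50900,0.12234) → (2.51,0.12)
v4: (-2,1) → rotate → (-2.04633,0.90140) → ×s → (-2.05614,0.90572) → (-2.06,0.91)
v5: (-3,-2) → rotate → (-2.89903,-2.14374) → ×s → (-2.91292,-2.15401) → (-2.91,-2.15)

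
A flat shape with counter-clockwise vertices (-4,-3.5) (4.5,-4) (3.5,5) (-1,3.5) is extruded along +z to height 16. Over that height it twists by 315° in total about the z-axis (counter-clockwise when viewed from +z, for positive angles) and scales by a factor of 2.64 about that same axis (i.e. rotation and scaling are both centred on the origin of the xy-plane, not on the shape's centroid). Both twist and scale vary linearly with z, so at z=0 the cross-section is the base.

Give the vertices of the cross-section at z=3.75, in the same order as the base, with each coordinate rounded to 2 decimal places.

Cross-section at z=3.75: (3.11,-6.67) (7.05,4.44) (-5.30,6.58) (-5.04,0.02)

t = z/height = 3.75/16 = 0.234375
s = 1 + (scale-1)·z/height = 1 + (2.64-1)·3.75/16 = 1.384375
θ = twist·z/height = 315°·3.75/16 = 73.8281° = 1.288544 rad
cos θ = 0.278520, sin θ = 0.960431 (intermediates below are computed at full precision and shown rounded to 5 d.p.)
v1: (-4,-3.5) → rotate → (2.24743,-4.81654) → ×s → (3.11128,-6.66790) → (3.11,-6.67)
v2: (4.5,-4) → rotate → (5.09506,3.20786) → ×s → (7.05347,4.44088) → (7.05,4.44)
v3: (3.5,5) → rotate → (-3.82733,4.75411) → ×s → (-5.29847,6.58146) → (-5.30,6.58)
v4: (-1,3.5) → rotate → (-3.64003,0.01439) → ×s → (-5.03916,0.01992) → (-5.04,0.02)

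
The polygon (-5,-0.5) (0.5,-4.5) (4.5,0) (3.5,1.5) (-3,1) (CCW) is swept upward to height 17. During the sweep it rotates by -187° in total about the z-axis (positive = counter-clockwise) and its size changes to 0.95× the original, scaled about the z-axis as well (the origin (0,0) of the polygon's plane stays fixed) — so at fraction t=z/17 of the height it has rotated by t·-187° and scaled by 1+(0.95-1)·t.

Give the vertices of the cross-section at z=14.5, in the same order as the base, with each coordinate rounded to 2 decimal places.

Cross-section at z=14.5: (4.32,2.12) (-1.96,3.87) (-4.04,-1.51) (-2.64,-2.52) (3.03,0.11)

t = z/height = 14.5/17 = 0.852941
s = 1 + (scale-1)·z/height = 1 + (0.95-1)·14.5/17 = 0.957353
θ = twist·z/height = -187°·14.5/17 = -159.5000° = -2.783800 rad
cos θ = -0.936672, sin θ = -0.350207 (intermediates below are computed at full precision and shown rounded to 5 d.p.)
v1: (-5,-0.5) → rotate → (4.50826,2.21937) → ×s → (4.31599,2.12472) → (4.32,2.12)
v2: (0.5,-4.5) → rotate → (-2.04427,4.03992) → ×s → (-1.95709,3.86763) → (-1.96,3.87)
v3: (4.5,0) → rotate → (-4.21502,-1.57593) → ×s → (-4.03527,-1.50872) → (-4.04,-1.51)
v4: (3.5,1.5) → rotate → (-2.75304,-2.63073) → ×s → (-2.63563,-2.51854) → (-2.64,-2.52)
v5: (-3,1) → rotate → (3.16022,0.11395) → ×s → (3.02545,0.10909) → (3.03,0.11)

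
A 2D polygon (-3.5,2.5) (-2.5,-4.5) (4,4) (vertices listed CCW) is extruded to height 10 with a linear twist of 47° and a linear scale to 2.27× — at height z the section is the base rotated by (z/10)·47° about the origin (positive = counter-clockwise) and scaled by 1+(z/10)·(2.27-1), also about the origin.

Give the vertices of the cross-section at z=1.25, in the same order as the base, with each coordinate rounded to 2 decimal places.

t = z/height = 1.25/10 = 0.125
s = 1 + (scale-1)·z/height = 1 + (2.27-1)·1.25/10 = 1.158750
θ = twist·z/height = 47°·1.25/10 = 5.8750° = 0.102538 rad
cos θ = 0.994748, sin θ = 0.102359 (intermediates below are computed at full precision and shown rounded to 5 d.p.)
v1: (-3.5,2.5) → rotate → (-3.73751,2.12861) → ×s → (-4.33084,2.46653) → (-4.33,2.47)
v2: (-2.5,-4.5) → rotate → (-2.02626,-4.73226) → ×s → (-2.34792,-5.48351) → (-2.35,-5.48)
v3: (4,4) → rotate → (3.56956,4.38842) → ×s → (4.13622,5.08509) → (4.14,5.09)

Cross-section at z=1.25: (-4.33,2.47) (-2.35,-5.48) (4.14,5.09)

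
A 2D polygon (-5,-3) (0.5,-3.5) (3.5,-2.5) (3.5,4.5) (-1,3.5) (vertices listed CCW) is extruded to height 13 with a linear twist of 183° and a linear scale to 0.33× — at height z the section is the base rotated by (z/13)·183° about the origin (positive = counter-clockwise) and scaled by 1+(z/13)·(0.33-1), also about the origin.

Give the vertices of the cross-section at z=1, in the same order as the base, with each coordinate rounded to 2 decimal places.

Cross-section at z=1: (-3.91,-3.91) (1.27,-3.10) (3.80,-1.49) (2.18,4.95) (-1.73,2.99)

t = z/height = 1/13 = 0.0769231
s = 1 + (scale-1)·z/height = 1 + (0.33-1)·1/13 = 0.948462
θ = twist·z/height = 183°·1/13 = 14.0769° = 0.245689 rad
cos θ = 0.969970, sin θ = 0.243224 (intermediates below are computed at full precision and shown rounded to 5 d.p.)
v1: (-5,-3) → rotate → (-4.12018,-4.12603) → ×s → (-3.90783,-3.91338) → (-3.91,-3.91)
v2: (0.5,-3.5) → rotate → (1.33627,-3.27328) → ×s → (1.26740,-3.10458) → (1.27,-3.10)
v3: (3.5,-2.5) → rotate → (4.00296,-1.57364) → ×s → (3.79665,-1.49254) → (3.80,-1.49)
v4: (3.5,4.5) → rotate → (2.30039,5.21615) → ×s → (2.18183,4.94732) → (2.18,4.95)
v5: (-1,3.5) → rotate → (-1.82126,3.15167) → ×s → (-1.72739,2.98924) → (-1.73,2.99)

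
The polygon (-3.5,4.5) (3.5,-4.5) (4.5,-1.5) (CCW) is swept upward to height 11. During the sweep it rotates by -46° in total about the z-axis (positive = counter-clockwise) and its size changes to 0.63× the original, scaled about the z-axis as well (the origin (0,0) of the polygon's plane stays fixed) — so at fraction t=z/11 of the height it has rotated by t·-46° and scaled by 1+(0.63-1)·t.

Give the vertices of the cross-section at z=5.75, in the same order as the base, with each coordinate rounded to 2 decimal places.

t = z/height = 5.75/11 = 0.522727
s = 1 + (scale-1)·z/height = 1 + (0.63-1)·5.75/11 = 0.806591
θ = twist·z/height = -46°·5.75/11 = -24.0455° = -0.419672 rad
cos θ = 0.913222, sin θ = -0.407461 (intermediates below are computed at full precision and shown rounded to 5 d.p.)
v1: (-3.5,4.5) → rotate → (-1.36270,5.53562) → ×s → (-1.09914,4.46498) → (-1.10,4.46)
v2: (3.5,-4.5) → rotate → (1.36270,-5.53562) → ×s → (1.09914,-4.46498) → (1.10,-4.46)
v3: (4.5,-1.5) → rotate → (3.49831,-3.20341) → ×s → (2.82170,-2.58384) → (2.82,-2.58)

Cross-section at z=5.75: (-1.10,4.46) (1.10,-4.46) (2.82,-2.58)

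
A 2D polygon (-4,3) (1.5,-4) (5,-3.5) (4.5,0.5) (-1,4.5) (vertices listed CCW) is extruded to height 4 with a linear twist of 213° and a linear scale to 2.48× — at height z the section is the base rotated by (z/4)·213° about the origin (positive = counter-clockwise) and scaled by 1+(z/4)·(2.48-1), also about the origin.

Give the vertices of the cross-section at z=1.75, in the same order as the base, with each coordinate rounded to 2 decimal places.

Cross-section at z=1.75: (-4.57,-6.85) (6.44,2.83) (5.30,8.55) (-1.23,7.36) (-7.31,-2.06)

t = z/height = 1.75/4 = 0.4375
s = 1 + (scale-1)·z/height = 1 + (2.48-1)·1.75/4 = 1.647500
θ = twist·z/height = 213°·1.75/4 = 93.1875° = 1.626429 rad
cos θ = -0.055604, sin θ = 0.998453 (intermediates below are computed at full precision and shown rounded to 5 d.p.)
v1: (-4,3) → rotate → (-2.77294,-4.16062) → ×s → (-4.56843,-6.85463) → (-4.57,-6.85)
v2: (1.5,-4) → rotate → (3.91041,1.72009) → ×s → (6.44239,2.83386) → (6.44,2.83)
v3: (5,-3.5) → rotate → (3.21657,5.18688) → ×s → (5.29929,8.54538) → (5.30,8.55)
v4: (4.5,0.5) → rotate → (-0.74944,4.46524) → ×s → (-1.23471,7.35648) → (-1.23,7.36)
v5: (-1,4.5) → rotate → (-4.43743,-1.24867) → ×s → (-7.31067,-2.05718) → (-7.31,-2.06)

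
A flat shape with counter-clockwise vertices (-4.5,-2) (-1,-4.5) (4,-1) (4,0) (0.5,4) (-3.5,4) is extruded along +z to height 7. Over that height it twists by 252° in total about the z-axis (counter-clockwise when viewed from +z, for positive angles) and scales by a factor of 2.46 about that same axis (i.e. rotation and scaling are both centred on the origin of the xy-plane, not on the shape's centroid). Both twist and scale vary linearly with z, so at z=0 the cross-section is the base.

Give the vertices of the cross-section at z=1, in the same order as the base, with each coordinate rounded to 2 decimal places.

Cross-section at z=1: (-2.98,-5.15) (2.22,-5.11) (4.62,1.86) (3.91,2.84) (-2.35,4.27) (-6.26,1.42)

t = z/height = 1/7 = 0.142857
s = 1 + (scale-1)·z/height = 1 + (2.46-1)·1/7 = 1.208571
θ = twist·z/height = 252°·1/7 = 36.0000° = 0.628319 rad
cos θ = 0.809017, sin θ = 0.587785 (intermediates below are computed at full precision and shown rounded to 5 d.p.)
v1: (-4.5,-2) → rotate → (-2.46501,-4.26307) → ×s → (-2.97914,-5.15222) → (-2.98,-5.15)
v2: (-1,-4.5) → rotate → (1.83602,-4.22836) → ×s → (2.21896,-5.11028) → (2.22,-5.11)
v3: (4,-1) → rotate → (3.82385,1.54212) → ×s → (4.62140,1.86377) → (4.62,1.86)
v4: (4,0) → rotate → (3.23607,2.35114) → ×s → (3.91102,2.84152) → (3.91,2.84)
v5: (0.5,4) → rotate → (-1.94663,3.52996) → ×s → (-2.35264,4.26621) → (-2.35,4.27)
v6: (-3.5,4) → rotate → (-5.18270,1.17882) → ×s → (-6.26366,1.42469) → (-6.26,1.42)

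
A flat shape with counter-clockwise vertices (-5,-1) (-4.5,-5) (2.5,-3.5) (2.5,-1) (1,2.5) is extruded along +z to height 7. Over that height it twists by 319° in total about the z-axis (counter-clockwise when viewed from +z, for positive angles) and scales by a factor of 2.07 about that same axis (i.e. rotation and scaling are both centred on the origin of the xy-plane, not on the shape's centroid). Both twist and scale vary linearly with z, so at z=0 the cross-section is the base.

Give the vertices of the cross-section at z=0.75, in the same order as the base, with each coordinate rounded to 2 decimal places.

Cross-section at z=0.75: (-3.98,-4.05) (-1.02,-7.43) (4.50,-1.66) (2.93,0.64) (-0.64,2.93)

t = z/height = 0.75/7 = 0.107143
s = 1 + (scale-1)·z/height = 1 + (2.07-1)·0.75/7 = 1.114643
θ = twist·z/height = 319°·0.75/7 = 34.1786° = 0.596529 rad
cos θ = 0.827291, sin θ = 0.561774 (intermediates below are computed at full precision and shown rounded to 5 d.p.)
v1: (-5,-1) → rotate → (-3.57468,-3.63616) → ×s → (-3.98449,-4.05302) → (-3.98,-4.05)
v2: (-4.5,-5) → rotate → (-0.91394,-6.66444) → ×s → (-1.01871,-7.42847) → (-1.02,-7.43)
v3: (2.5,-3.5) → rotate → (4.03444,-1.49108) → ×s → (4.49696,-1.66202) → (4.50,-1.66)
v4: (2.5,-1) → rotate → (2.63000,0.57714) → ×s → (2.93151,0.64331) → (2.93,0.64)
v5: (1,2.5) → rotate → (-0.57714,2.63000) → ×s → (-0.64331,2.93151) → (-0.64,2.93)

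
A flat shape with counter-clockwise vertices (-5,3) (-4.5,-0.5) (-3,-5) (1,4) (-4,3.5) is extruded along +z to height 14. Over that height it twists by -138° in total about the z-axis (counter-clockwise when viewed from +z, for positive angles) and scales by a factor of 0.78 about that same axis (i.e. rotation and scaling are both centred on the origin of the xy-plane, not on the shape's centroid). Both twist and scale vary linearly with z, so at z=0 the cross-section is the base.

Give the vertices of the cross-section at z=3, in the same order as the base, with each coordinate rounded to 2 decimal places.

t = z/height = 3/14 = 0.214286
s = 1 + (scale-1)·z/height = 1 + (0.78-1)·3/14 = 0.952857
θ = twist·z/height = -138°·3/14 = -29.5714° = -0.516119 rad
cos θ = 0.869741, sin θ = -0.493508 (intermediates below are computed at full precision and shown rounded to 5 d.p.)
v1: (-5,3) → rotate → (-2.86818,5.07676) → ×s → (-2.73297,4.83743) → (-2.73,4.84)
v2: (-4.5,-0.5) → rotate → (-4.16059,1.78592) → ×s → (-3.96445,1.70172) → (-3.96,1.70)
v3: (-3,-5) → rotate → (-5.07676,-2.86818) → ×s → (-4.83743,-2.73297) → (-4.84,-2.73)
v4: (1,4) → rotate → (2.84377,2.98546) → ×s → (2.70971,2.84471) → (2.71,2.84)
v5: (-4,3.5) → rotate → (-1.75169,5.01813) → ×s → (-1.66911,4.78156) → (-1.67,4.78)

Cross-section at z=3: (-2.73,4.84) (-3.96,1.70) (-4.84,-2.73) (2.71,2.84) (-1.67,4.78)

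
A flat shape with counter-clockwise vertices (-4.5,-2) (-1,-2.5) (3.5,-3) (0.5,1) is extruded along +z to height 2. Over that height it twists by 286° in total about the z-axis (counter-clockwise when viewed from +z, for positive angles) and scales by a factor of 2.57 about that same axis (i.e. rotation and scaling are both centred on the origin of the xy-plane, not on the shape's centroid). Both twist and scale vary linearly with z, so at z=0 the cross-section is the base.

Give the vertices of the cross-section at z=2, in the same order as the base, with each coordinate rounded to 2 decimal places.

Cross-section at z=2: (-8.13,9.70) (-6.88,0.70) (-4.93,-10.77) (2.82,-0.53)

t = z/height = 2/2 = 1
s = 1 + (scale-1)·z/height = 1 + (2.57-1)·2/2 = 2.570000
θ = twist·z/height = 286°·2/2 = 286.0000° = 4.991642 rad
cos θ = 0.275637, sin θ = -0.961262 (intermediates below are computed at full precision and shown rounded to 5 d.p.)
v1: (-4.5,-2) → rotate → (-3.16289,3.77440) → ×s → (-8.12863,9.70022) → (-8.13,9.70)
v2: (-1,-2.5) → rotate → (-2.67879,0.27217) → ×s → (-6.88449,0.69947) → (-6.88,0.70)
v3: (3.5,-3) → rotate → (-1.91905,-4.19133) → ×s → (-4.93197,-10.77171) → (-4.93,-10.77)
v4: (0.5,1) → rotate → (1.09908,-0.20499) → ×s → (2.82464,-0.52683) → (2.82,-0.53)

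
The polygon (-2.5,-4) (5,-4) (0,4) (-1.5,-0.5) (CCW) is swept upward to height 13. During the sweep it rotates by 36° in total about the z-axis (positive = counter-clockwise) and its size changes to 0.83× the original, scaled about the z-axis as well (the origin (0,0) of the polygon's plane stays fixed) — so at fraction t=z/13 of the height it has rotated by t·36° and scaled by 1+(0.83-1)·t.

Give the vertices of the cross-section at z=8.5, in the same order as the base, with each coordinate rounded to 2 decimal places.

t = z/height = 8.5/13 = 0.653846
s = 1 + (scale-1)·z/height = 1 + (0.83-1)·8.5/13 = 0.888846
θ = twist·z/height = 36°·8.5/13 = 23.5385° = 0.410824 rad
cos θ = 0.916792, sin θ = 0.399365 (intermediates below are computed at full precision and shown rounded to 5 d.p.)
v1: (-2.5,-4) → rotate → (-0.69452,-4.66558) → ×s → (-0.61732,-4.14698) → (-0.62,-4.15)
v2: (5,-4) → rotate → (6.18142,-1.67035) → ×s → (5.49433,-1.48468) → (5.49,-1.48)
v3: (0,4) → rotate → (-1.59746,3.66717) → ×s → (-1.41989,3.25955) → (-1.42,3.26)
v4: (-1.5,-0.5) → rotate → (-1.17551,-1.05744) → ×s → (-1.04484,-0.93990) → (-1.04,-0.94)

Cross-section at z=8.5: (-0.62,-4.15) (5.49,-1.48) (-1.42,3.26) (-1.04,-0.94)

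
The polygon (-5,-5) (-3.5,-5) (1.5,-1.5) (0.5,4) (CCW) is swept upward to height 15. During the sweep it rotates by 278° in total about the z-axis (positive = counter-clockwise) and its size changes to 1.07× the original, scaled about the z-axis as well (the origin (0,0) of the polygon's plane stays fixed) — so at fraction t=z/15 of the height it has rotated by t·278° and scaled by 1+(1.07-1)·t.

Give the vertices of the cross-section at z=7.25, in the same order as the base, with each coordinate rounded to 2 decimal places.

Cross-section at z=7.25: (7.31,-0.08) (6.23,1.03) (0.02,2.19) (-3.32,-2.52)

t = z/height = 7.25/15 = 0.483333
s = 1 + (scale-1)·z/height = 1 + (1.07-1)·7.25/15 = 1.033833
θ = twist·z/height = 278°·7.25/15 = 134.3667° = 2.345141 rad
cos θ = -0.699248, sin θ = 0.714880 (intermediates below are computed at full precision and shown rounded to 5 d.p.)
v1: (-5,-5) → rotate → (7.07064,-0.07816) → ×s → (7.30986,-0.08080) → (7.31,-0.08)
v2: (-3.5,-5) → rotate → (6.02176,0.99416) → ×s → (6.22550,1.02779) → (6.23,1.03)
v3: (1.5,-1.5) → rotate → (0.02345,2.12119) → ×s → (0.02424,2.19296) → (0.02,2.19)
v4: (0.5,4) → rotate → (-3.20914,-2.43955) → ×s → (-3.31772,-2.52209) → (-3.32,-2.52)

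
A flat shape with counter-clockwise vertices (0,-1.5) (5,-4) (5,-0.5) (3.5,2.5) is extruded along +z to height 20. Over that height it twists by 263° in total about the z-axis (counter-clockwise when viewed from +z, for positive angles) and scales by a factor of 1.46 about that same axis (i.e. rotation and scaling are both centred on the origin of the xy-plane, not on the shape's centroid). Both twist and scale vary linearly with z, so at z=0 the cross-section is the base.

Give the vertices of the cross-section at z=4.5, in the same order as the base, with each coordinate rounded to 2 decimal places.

t = z/height = 4.5/20 = 0.225
s = 1 + (scale-1)·z/height = 1 + (1.46-1)·4.5/20 = 1.103500
θ = twist·z/height = 263°·4.5/20 = 59.1750° = 1.032799 rad
cos θ = 0.512418, sin θ = 0.858736 (intermediates below are computed at full precision and shown rounded to 5 d.p.)
v1: (0,-1.5) → rotate → (1.28810,-0.76863) → ×s → (1.42142,-0.84818) → (1.42,-0.85)
v2: (5,-4) → rotate → (5.99703,2.24401) → ×s → (6.61773,2.47627) → (6.62,2.48)
v3: (5,-0.5) → rotate → (2.99146,4.03747) → ×s → (3.30107,4.45535) → (3.30,4.46)
v4: (3.5,2.5) → rotate → (-0.35338,4.28662) → ×s → (-0.38995,4.73029) → (-0.39,4.73)

Cross-section at z=4.5: (1.42,-0.85) (6.62,2.48) (3.30,4.46) (-0.39,4.73)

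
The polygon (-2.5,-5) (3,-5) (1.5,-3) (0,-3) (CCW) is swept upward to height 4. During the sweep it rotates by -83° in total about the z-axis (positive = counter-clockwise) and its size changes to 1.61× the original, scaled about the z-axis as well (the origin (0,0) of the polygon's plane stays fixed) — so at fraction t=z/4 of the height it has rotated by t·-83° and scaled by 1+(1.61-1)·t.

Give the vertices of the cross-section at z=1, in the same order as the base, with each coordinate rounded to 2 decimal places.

t = z/height = 1/4 = 0.25
s = 1 + (scale-1)·z/height = 1 + (1.61-1)·1/4 = 1.152500
θ = twist·z/height = -83°·1/4 = -20.7500° = -0.362156 rad
cos θ = 0.935135, sin θ = -0.354291 (intermediates below are computed at full precision and shown rounded to 5 d.p.)
v1: (-2.5,-5) → rotate → (-4.10929,-3.78995) → ×s → (-4.73596,-4.36792) → (-4.74,-4.37)
v2: (3,-5) → rotate → (1.03395,-5.73855) → ×s → (1.19163,-6.61368) → (1.19,-6.61)
v3: (1.5,-3) → rotate → (0.33983,-3.33684) → ×s → (0.39165,-3.84571) → (0.39,-3.85)
v4: (0,-3) → rotate → (-1.06287,-2.80541) → ×s → (-1.22496,-3.23323) → (-1.22,-3.23)

Cross-section at z=1: (-4.74,-4.37) (1.19,-6.61) (0.39,-3.85) (-1.22,-3.23)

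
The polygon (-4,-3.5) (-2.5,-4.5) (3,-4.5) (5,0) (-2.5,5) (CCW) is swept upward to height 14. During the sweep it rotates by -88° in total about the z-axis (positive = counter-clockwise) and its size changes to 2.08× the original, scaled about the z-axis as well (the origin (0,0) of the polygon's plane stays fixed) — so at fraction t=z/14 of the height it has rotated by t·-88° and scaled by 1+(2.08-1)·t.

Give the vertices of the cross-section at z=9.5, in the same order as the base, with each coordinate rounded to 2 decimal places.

t = z/height = 9.5/14 = 0.678571
s = 1 + (scale-1)·z/height = 1 + (2.08-1)·9.5/14 = 1.732857
θ = twist·z/height = -88°·9.5/14 = -59.7143° = -1.042211 rad
cos θ = 0.504312, sin θ = -0.863521 (intermediates below are computed at full precision and shown rounded to 5 d.p.)
v1: (-4,-3.5) → rotate → (-5.03957,1.68899) → ×s → (-8.73286,2.92678) → (-8.73,2.93)
v2: (-2.5,-4.5) → rotate → (-5.14663,-0.11060) → ×s → (-8.91837,-0.19166) → (-8.92,-0.19)
v3: (3,-4.5) → rotate → (-2.37291,-4.85997) → ×s → (-4.11191,-8.42163) → (-4.11,-8.42)
v4: (5,0) → rotate → (2.52156,-4.31761) → ×s → (4.36951,-7.48180) → (4.37,-7.48)
v5: (-2.5,5) → rotate → (3.05683,4.68036) → ×s → (5.29704,8.11040) → (5.30,8.11)

Cross-section at z=9.5: (-8.73,2.93) (-8.92,-0.19) (-4.11,-8.42) (4.37,-7.48) (5.30,8.11)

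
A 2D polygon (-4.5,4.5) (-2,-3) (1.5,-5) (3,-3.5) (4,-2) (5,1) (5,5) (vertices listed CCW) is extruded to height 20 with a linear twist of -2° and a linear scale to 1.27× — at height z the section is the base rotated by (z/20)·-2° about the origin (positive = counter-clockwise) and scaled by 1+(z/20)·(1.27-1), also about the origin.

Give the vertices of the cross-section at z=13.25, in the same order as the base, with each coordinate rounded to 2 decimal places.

t = z/height = 13.25/20 = 0.6625
s = 1 + (scale-1)·z/height = 1 + (1.27-1)·13.25/20 = 1.178875
θ = twist·z/height = -2°·13.25/20 = -1.3250° = -0.023126 rad
cos θ = 0.999733, sin θ = -0.023124 (intermediates below are computed at full precision and shown rounded to 5 d.p.)
v1: (-4.5,4.5) → rotate → (-4.39474,4.60285) → ×s → (-5.18085,5.42619) → (-5.18,5.43)
v2: (-2,-3) → rotate → (-2.06884,-2.95295) → ×s → (-2.43890,-3.48116) → (-2.44,-3.48)
v3: (1.5,-5) → rotate → (1.38398,-5.03335) → ×s → (1.63154,-5.93369) → (1.63,-5.93)
v4: (3,-3.5) → rotate → (2.91827,-3.56843) → ×s → (3.44027,-4.20674) → (3.44,-4.21)
v5: (4,-2) → rotate → (3.95268,-2.09196) → ×s → (4.65972,-2.46616) → (4.66,-2.47)
v6: (5,1) → rotate → (5.02179,0.88411) → ×s → (5.92006,1.04226) → (5.92,1.04)
v7: (5,5) → rotate → (5.11428,4.88305) → ×s → (6.02910,5.75650) → (6.03,5.76)

Cross-section at z=13.25: (-5.18,5.43) (-2.44,-3.48) (1.63,-5.93) (3.44,-4.21) (4.66,-2.47) (5.92,1.04) (6.03,5.76)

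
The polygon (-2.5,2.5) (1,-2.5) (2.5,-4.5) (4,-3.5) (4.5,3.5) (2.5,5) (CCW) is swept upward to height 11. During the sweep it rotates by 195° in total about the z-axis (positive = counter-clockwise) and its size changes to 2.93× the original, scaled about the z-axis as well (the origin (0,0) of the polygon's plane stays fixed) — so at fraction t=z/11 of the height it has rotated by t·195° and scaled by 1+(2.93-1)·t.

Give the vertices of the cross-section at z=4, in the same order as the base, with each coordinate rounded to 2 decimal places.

t = z/height = 4/11 = 0.363636
s = 1 + (scale-1)·z/height = 1 + (2.93-1)·4/11 = 1.701818
θ = twist·z/height = 195°·4/11 = 70.9091° = 1.237597 rad
cos θ = 0.327068, sin θ = 0.945001 (intermediates below are computed at full precision and shown rounded to 5 d.p.)
v1: (-2.5,2.5) → rotate → (-3.18017,-1.54483) → ×s → (-5.41207,-2.62902) → (-5.41,-2.63)
v2: (1,-2.5) → rotate → (2.68957,0.12733) → ×s → (4.57716,0.21669) → (4.58,0.22)
v3: (2.5,-4.5) → rotate → (5.07017,0.89070) → ×s → (8.62851,1.51580) → (8.63,1.52)
v4: (4,-3.5) → rotate → (4.61577,2.63527) → ×s → (7.85521,4.48474) → (7.86,4.48)
v5: (4.5,3.5) → rotate → (-1.83570,5.39724) → ×s → (-3.12402,9.18512) → (-3.12,9.19)
v6: (2.5,5) → rotate → (-3.90733,3.99784) → ×s → (-6.64957,6.80360) → (-6.65,6.80)

Cross-section at z=4: (-5.41,-2.63) (4.58,0.22) (8.63,1.52) (7.86,4.48) (-3.12,9.19) (-6.65,6.80)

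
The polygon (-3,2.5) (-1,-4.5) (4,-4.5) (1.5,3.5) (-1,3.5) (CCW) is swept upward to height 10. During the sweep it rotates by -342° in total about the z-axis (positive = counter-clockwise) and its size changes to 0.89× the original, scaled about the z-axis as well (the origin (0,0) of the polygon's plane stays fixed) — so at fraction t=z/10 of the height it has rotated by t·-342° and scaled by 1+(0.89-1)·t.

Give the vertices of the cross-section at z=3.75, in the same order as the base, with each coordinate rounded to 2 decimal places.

Cross-section at z=3.75: (3.66,0.77) (-2.79,3.42) (-5.76,-0.34) (1.74,-3.21) (3.23,-1.32)

t = z/height = 3.75/10 = 0.375
s = 1 + (scale-1)·z/height = 1 + (0.89-1)·3.75/10 = 0.958750
θ = twist·z/height = -342°·3.75/10 = -128.2500° = -2.238385 rad
cos θ = -0.619094, sin θ = -0.785317 (intermediates below are computed at full precision and shown rounded to 5 d.p.)
v1: (-3,2.5) → rotate → (3.82057,0.80822) → ×s → (3.66298,0.77488) → (3.66,0.77)
v2: (-1,-4.5) → rotate → (-2.91483,3.57124) → ×s → (-2.79460,3.42393) → (-2.79,3.42)
v3: (4,-4.5) → rotate → (-6.01030,-0.35534) → ×s → (-5.76238,-0.34069) → (-5.76,-0.34)
v4: (1.5,3.5) → rotate → (1.81997,-3.34480) → ×s → (1.74489,-3.20683) → (1.74,-3.21)
v5: (-1,3.5) → rotate → (3.36770,-1.38151) → ×s → (3.22879,-1.32452) → (3.23,-1.32)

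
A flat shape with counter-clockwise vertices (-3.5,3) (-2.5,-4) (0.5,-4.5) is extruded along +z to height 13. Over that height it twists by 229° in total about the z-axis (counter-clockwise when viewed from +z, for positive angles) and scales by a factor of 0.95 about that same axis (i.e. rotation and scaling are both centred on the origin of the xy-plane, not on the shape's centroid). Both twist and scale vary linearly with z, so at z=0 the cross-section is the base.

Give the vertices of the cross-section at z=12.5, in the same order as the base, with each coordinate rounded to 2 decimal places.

t = z/height = 12.5/13 = 0.961538
s = 1 + (scale-1)·z/height = 1 + (0.95-1)·12.5/13 = 0.951923
θ = twist·z/height = 229°·12.5/13 = 220.1923° = 3.843081 rad
cos θ = -0.763883, sin θ = -0.645355 (intermediates below are computed at full precision and shown rounded to 5 d.p.)
v1: (-3.5,3) → rotate → (4.60965,-0.03291) → ×s → (4.38804,-0.03132) → (4.39,-0.03)
v2: (-2.5,-4) → rotate → (-0.67171,4.66892) → ×s → (-0.63942,4.44445) → (-0.64,4.44)
v3: (0.5,-4.5) → rotate → (-3.28604,3.11479) → ×s → (-3.12806,2.96504) → (-3.13,2.97)

Cross-section at z=12.5: (4.39,-0.03) (-0.64,4.44) (-3.13,2.97)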